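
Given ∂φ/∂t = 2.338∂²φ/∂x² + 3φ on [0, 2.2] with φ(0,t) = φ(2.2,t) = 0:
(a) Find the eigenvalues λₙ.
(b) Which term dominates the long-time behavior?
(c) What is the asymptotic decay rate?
Eigenvalues: λₙ = 2.338n²π²/2.2² - 3.
First three modes:
  n=1: λ₁ = 2.338π²/2.2² - 3 ≈ 1.768
  n=2: λ₂ = 9.352π²/2.2² - 3 ≈ 16.07
  n=3: λ₃ = 21.042π²/2.2² - 3 ≈ 39.908
Since 2.338π²/2.2² ≈ 4.768 > 3, all λₙ > 0.
The n=1 mode decays slowest → dominates as t → ∞.
Asymptotic: φ ~ c₁ sin(πx/2.2) e^{-λ₁t} with decay rate λ₁ ≈ 1.768.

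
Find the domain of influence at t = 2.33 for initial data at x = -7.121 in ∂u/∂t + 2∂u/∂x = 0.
At x = -2.461. The characteristic carries data from (-7.121, 0) to (-2.461, 2.33).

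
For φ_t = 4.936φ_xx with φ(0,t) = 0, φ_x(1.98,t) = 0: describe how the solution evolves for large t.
φ → 0. Heat escapes through the Dirichlet boundary.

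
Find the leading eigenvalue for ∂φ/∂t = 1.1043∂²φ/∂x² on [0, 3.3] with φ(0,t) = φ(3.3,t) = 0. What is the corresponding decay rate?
Eigenvalues: λₙ = 1.1043n²π²/3.3².
First three modes:
  n=1: λ₁ = 1.1043π²/3.3² ≈ 1.001
  n=2: λ₂ = 4.4172π²/3.3² ≈ 4.003 (4× faster decay)
  n=3: λ₃ = 9.9387π²/3.3² ≈ 9.007 (9× faster decay)
As t → ∞, higher modes decay exponentially faster. The n=1 mode dominates: φ ~ c₁ sin(πx/3.3) e^{-λ₁t}.
Decay rate: λ₁ = 1.1043π²/3.3² ≈ 1.001.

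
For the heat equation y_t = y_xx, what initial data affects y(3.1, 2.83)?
The entire real line. The heat equation has infinite propagation speed: any initial disturbance instantly affects all points (though exponentially small far away).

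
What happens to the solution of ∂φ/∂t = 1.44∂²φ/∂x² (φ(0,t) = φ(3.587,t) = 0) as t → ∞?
φ → 0. Heat diffuses out through both boundaries.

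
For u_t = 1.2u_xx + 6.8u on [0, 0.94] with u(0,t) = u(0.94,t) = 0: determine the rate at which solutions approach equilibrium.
Eigenvalues: λₙ = 1.2n²π²/0.94² - 6.8.
First three modes:
  n=1: λ₁ = 1.2π²/0.94² - 6.8 ≈ 6.604
  n=2: λ₂ = 4.8π²/0.94² - 6.8 ≈ 46.815
  n=3: λ₃ = 10.8π²/0.94² - 6.8 ≈ 113.833
Since 1.2π²/0.94² ≈ 13.404 > 6.8, all λₙ > 0.
The n=1 mode decays slowest → dominates as t → ∞.
Asymptotic: u ~ c₁ sin(πx/0.94) e^{-λ₁t} with decay rate λ₁ ≈ 6.604.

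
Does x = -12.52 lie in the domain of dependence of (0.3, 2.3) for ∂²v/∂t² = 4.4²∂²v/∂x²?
No. The domain of dependence is [-9.82, 10.42], and -12.52 is outside this interval.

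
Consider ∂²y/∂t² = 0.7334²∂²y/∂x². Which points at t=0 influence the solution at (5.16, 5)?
Domain of dependence: [1.493, 8.827]. Signals travel at speed 0.7334, so data within |x - 5.16| ≤ 0.7334·5 = 3.667 can reach the point.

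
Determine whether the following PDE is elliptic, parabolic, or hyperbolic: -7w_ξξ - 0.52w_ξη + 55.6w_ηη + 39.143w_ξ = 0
Coefficients: A = -7, B = -0.52, C = 55.6. B² - 4AC = 1557.0704, which is positive, so the equation is hyperbolic.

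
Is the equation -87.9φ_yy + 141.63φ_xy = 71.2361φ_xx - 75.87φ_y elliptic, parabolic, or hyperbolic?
Rewriting in standard form: -71.2361φ_xx + 141.63φ_xy - 87.9φ_yy + 75.87φ_y = 0. Computing B² - 4AC with A = -71.2361, B = 141.63, C = -87.9: discriminant = -4987.55586 (negative). Answer: elliptic.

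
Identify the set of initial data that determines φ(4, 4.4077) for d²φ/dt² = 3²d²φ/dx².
Domain of dependence: [-9.2231, 17.2231]. Signals travel at speed 3, so data within |x - 4| ≤ 3·4.4077 = 13.2231 can reach the point.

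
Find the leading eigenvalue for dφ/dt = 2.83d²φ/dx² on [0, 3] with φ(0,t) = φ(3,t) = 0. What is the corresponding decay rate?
Eigenvalues: λₙ = 2.83n²π²/3².
First three modes:
  n=1: λ₁ = 2.83π²/3² ≈ 3.103
  n=2: λ₂ = 11.32π²/3² ≈ 12.414 (4× faster decay)
  n=3: λ₃ = 25.47π²/3² ≈ 27.931 (9× faster decay)
As t → ∞, higher modes decay exponentially faster. The n=1 mode dominates: φ ~ c₁ sin(πx/3) e^{-λ₁t}.
Decay rate: λ₁ = 2.83π²/3² ≈ 3.103.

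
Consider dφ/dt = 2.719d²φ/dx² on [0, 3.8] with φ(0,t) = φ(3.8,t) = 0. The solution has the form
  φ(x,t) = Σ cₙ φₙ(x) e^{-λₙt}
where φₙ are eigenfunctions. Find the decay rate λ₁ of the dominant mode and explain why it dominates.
Eigenvalues: λₙ = 2.719n²π²/3.8².
First three modes:
  n=1: λ₁ = 2.719π²/3.8² ≈ 1.858
  n=2: λ₂ = 10.876π²/3.8² ≈ 7.434 (4× faster decay)
  n=3: λ₃ = 24.471π²/3.8² ≈ 16.726 (9× faster decay)
As t → ∞, higher modes decay exponentially faster. The n=1 mode dominates: φ ~ c₁ sin(πx/3.8) e^{-λ₁t}.
Decay rate: λ₁ = 2.719π²/3.8² ≈ 1.858.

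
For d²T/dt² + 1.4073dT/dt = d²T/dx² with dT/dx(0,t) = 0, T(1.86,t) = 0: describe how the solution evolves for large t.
T → 0. Damping (γ=1.4073) dissipates energy; oscillations decay exponentially.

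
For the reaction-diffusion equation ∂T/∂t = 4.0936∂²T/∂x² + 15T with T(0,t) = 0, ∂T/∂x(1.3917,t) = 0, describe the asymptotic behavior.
T grows unboundedly. Reaction dominates diffusion (r=15 > κπ²/(4L²)≈5.21); solution grows exponentially.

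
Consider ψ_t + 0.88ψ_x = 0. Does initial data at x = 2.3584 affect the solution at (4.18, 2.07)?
Yes. The characteristic through (4.18, 2.07) passes through x = 2.3584.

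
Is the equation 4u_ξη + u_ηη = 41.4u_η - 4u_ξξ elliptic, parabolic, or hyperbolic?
Rewriting in standard form: 4u_ξξ + 4u_ξη + u_ηη - 41.4u_η = 0. Computing B² - 4AC with A = 4, B = 4, C = 1: discriminant = 0 (zero). Answer: parabolic.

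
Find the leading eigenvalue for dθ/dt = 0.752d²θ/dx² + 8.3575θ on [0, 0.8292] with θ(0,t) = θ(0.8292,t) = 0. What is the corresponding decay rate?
Eigenvalues: λₙ = 0.752n²π²/0.8292² - 8.3575.
First three modes:
  n=1: λ₁ = 0.752π²/0.8292² - 8.3575 ≈ 2.437
  n=2: λ₂ = 3.008π²/0.8292² - 8.3575 ≈ 34.82
  n=3: λ₃ = 6.768π²/0.8292² - 8.3575 ≈ 88.792
Since 0.752π²/0.8292² ≈ 10.794 > 8.3575, all λₙ > 0.
The n=1 mode decays slowest → dominates as t → ∞.
Asymptotic: θ ~ c₁ sin(πx/0.8292) e^{-λ₁t} with decay rate λ₁ ≈ 2.437.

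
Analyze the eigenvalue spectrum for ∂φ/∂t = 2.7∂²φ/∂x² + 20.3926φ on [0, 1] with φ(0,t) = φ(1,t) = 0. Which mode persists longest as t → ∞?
Eigenvalues: λₙ = 2.7n²π²/1² - 20.3926.
First three modes:
  n=1: λ₁ = 2.7π² - 20.3926 ≈ 6.255
  n=2: λ₂ = 10.8π² - 20.3926 ≈ 86.199
  n=3: λ₃ = 24.3π² - 20.3926 ≈ 219.439
Since 2.7π² ≈ 26.648 > 20.3926, all λₙ > 0.
The n=1 mode decays slowest → dominates as t → ∞.
Asymptotic: φ ~ c₁ sin(πx/1) e^{-λ₁t} with decay rate λ₁ ≈ 6.255.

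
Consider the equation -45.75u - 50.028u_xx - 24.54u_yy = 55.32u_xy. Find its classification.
Rewriting in standard form: -50.028u_xx - 55.32u_xy - 24.54u_yy - 45.75u = 0. Elliptic. (A = -50.028, B = -55.32, C = -24.54 gives B² - 4AC = -1850.44608.)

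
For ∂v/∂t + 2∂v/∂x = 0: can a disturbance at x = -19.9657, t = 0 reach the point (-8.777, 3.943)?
No. Only data at x = -16.663 affects (-8.777, 3.943). Advection has one-way propagation along characteristics.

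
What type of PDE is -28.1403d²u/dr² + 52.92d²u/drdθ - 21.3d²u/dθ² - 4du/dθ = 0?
With A = -28.1403, B = 52.92, C = -21.3, the discriminant is 402.97284. This is a hyperbolic PDE.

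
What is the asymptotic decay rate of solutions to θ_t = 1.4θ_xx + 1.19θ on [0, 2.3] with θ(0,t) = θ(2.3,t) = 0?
Eigenvalues: λₙ = 1.4n²π²/2.3² - 1.19.
First three modes:
  n=1: λ₁ = 1.4π²/2.3² - 1.19 ≈ 1.422
  n=2: λ₂ = 5.6π²/2.3² - 1.19 ≈ 9.258
  n=3: λ₃ = 12.6π²/2.3² - 1.19 ≈ 22.318
Since 1.4π²/2.3² ≈ 2.612 > 1.19, all λₙ > 0.
The n=1 mode decays slowest → dominates as t → ∞.
Asymptotic: θ ~ c₁ sin(πx/2.3) e^{-λ₁t} with decay rate λ₁ ≈ 1.422.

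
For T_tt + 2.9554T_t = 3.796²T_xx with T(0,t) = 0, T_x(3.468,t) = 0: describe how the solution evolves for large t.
T → 0. Damping (γ=2.9554) dissipates energy; oscillations decay exponentially.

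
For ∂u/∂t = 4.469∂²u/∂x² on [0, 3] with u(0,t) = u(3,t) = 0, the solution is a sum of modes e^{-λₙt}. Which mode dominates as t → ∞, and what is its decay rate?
Eigenvalues: λₙ = 4.469n²π²/3².
First three modes:
  n=1: λ₁ = 4.469π²/3² ≈ 4.901
  n=2: λ₂ = 17.876π²/3² ≈ 19.603 (4× faster decay)
  n=3: λ₃ = 40.221π²/3² ≈ 44.107 (9× faster decay)
As t → ∞, higher modes decay exponentially faster. The n=1 mode dominates: u ~ c₁ sin(πx/3) e^{-λ₁t}.
Decay rate: λ₁ = 4.469π²/3² ≈ 4.901.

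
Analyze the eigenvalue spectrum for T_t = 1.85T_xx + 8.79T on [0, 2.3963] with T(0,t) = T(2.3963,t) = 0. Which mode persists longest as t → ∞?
Eigenvalues: λₙ = 1.85n²π²/2.3963² - 8.79.
First three modes:
  n=1: λ₁ = 1.85π²/2.3963² - 8.79 ≈ -5.61
  n=2: λ₂ = 7.4π²/2.3963² - 8.79 ≈ 3.929
  n=3: λ₃ = 16.65π²/2.3963² - 8.79 ≈ 19.827
Since 1.85π²/2.3963² ≈ 3.18 < 8.79, λ₁ < 0.
The n=1 mode grows fastest (−λₙ is largest for n=1) → dominates.
Asymptotic: T ~ c₁ sin(πx/2.3963) e^{5.61t} (exponential growth at rate −λ₁ ≈ 5.61).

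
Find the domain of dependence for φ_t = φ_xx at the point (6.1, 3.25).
The entire real line. The heat equation has infinite propagation speed: any initial disturbance instantly affects all points (though exponentially small far away).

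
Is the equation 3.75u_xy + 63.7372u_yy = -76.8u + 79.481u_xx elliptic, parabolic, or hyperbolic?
Rewriting in standard form: -79.481u_xx + 3.75u_xy + 63.7372u_yy + 76.8u = 0. Computing B² - 4AC with A = -79.481, B = 3.75, C = 63.7372: discriminant = 20277.6480728 (positive). Answer: hyperbolic.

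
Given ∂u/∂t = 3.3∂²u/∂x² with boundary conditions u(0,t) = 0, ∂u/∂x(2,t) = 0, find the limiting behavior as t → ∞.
u → 0. Heat escapes through the Dirichlet boundary.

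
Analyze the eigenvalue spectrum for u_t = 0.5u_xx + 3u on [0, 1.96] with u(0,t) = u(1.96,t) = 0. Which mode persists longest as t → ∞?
Eigenvalues: λₙ = 0.5n²π²/1.96² - 3.
First three modes:
  n=1: λ₁ = 0.5π²/1.96² - 3 ≈ -1.715
  n=2: λ₂ = 2π²/1.96² - 3 ≈ 2.138
  n=3: λ₃ = 4.5π²/1.96² - 3 ≈ 8.561
Since 0.5π²/1.96² ≈ 1.285 < 3, λ₁ < 0.
The n=1 mode grows fastest (−λₙ is largest for n=1) → dominates.
Asymptotic: u ~ c₁ sin(πx/1.96) e^{1.715t} (exponential growth at rate −λ₁ ≈ 1.715).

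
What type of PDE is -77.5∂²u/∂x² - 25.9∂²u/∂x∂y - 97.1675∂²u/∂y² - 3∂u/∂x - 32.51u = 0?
With A = -77.5, B = -25.9, C = -97.1675, the discriminant is -29451.115. This is an elliptic PDE.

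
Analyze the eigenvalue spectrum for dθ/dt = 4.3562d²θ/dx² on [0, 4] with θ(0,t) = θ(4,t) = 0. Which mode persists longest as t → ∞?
Eigenvalues: λₙ = 4.3562n²π²/4².
First three modes:
  n=1: λ₁ = 4.3562π²/4² ≈ 2.687
  n=2: λ₂ = 17.4248π²/4² ≈ 10.748 (4× faster decay)
  n=3: λ₃ = 39.2058π²/4² ≈ 24.184 (9× faster decay)
As t → ∞, higher modes decay exponentially faster. The n=1 mode dominates: θ ~ c₁ sin(πx/4) e^{-λ₁t}.
Decay rate: λ₁ = 4.3562π²/4² ≈ 2.687.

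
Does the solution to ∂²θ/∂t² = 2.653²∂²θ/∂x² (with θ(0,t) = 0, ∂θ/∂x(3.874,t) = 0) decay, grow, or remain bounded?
θ oscillates (no decay). Energy is conserved; the solution oscillates indefinitely as standing waves.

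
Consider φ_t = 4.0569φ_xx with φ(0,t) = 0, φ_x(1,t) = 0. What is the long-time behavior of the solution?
As t → ∞, φ → 0. Heat escapes through the Dirichlet boundary.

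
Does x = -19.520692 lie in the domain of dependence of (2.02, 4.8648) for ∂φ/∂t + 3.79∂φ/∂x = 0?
No. Only data at x = -16.417592 affects (2.02, 4.8648). Advection has one-way propagation along characteristics.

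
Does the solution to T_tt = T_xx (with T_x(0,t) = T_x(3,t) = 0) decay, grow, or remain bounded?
T oscillates about a mean that drifts linearly in t (generically unbounded; no decay). There is no damping, so the nonconstant modes persist as standing waves (energy conserved, no decay). But with Neumann conditions at both ends the constant mode has eigenvalue 0: the spatial mean M(t) of T satisfies M'' = 0, so M(t) = M(0) + M'(0)·t. Unless the initial velocity has zero mean (∫T_t(x,0)dx = 0), the solution grows linearly in t (unbounded, though not exponentially); if it does have zero mean, the solution stays bounded and simply oscillates.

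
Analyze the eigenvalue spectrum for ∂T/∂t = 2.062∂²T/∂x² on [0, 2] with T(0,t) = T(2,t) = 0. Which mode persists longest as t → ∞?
Eigenvalues: λₙ = 2.062n²π²/2².
First three modes:
  n=1: λ₁ = 2.062π²/2² ≈ 5.088
  n=2: λ₂ = 8.248π²/2² ≈ 20.351 (4× faster decay)
  n=3: λ₃ = 18.558π²/2² ≈ 45.79 (9× faster decay)
As t → ∞, higher modes decay exponentially faster. The n=1 mode dominates: T ~ c₁ sin(πx/2) e^{-λ₁t}.
Decay rate: λ₁ = 2.062π²/2² ≈ 5.088.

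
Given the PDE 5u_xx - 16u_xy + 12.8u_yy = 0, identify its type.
The second-order coefficients are A = 5, B = -16, C = 12.8. Since B² - 4AC = 0 = 0, this is a parabolic PDE.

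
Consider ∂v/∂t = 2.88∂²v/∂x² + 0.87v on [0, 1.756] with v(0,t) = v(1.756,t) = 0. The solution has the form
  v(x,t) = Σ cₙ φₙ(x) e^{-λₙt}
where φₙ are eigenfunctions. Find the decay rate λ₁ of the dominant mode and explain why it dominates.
Eigenvalues: λₙ = 2.88n²π²/1.756² - 0.87.
First three modes:
  n=1: λ₁ = 2.88π²/1.756² - 0.87 ≈ 8.348
  n=2: λ₂ = 11.52π²/1.756² - 0.87 ≈ 36.003
  n=3: λ₃ = 25.92π²/1.756² - 0.87 ≈ 82.093
Since 2.88π²/1.756² ≈ 9.218 > 0.87, all λₙ > 0.
The n=1 mode decays slowest → dominates as t → ∞.
Asymptotic: v ~ c₁ sin(πx/1.756) e^{-λ₁t} with decay rate λ₁ ≈ 8.348.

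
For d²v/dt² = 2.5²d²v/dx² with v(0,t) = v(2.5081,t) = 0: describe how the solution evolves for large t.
v oscillates (no decay). Energy is conserved; the solution oscillates indefinitely as standing waves.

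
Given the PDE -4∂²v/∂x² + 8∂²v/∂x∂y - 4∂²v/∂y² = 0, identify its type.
The second-order coefficients are A = -4, B = 8, C = -4. Since B² - 4AC = 0 = 0, this is a parabolic PDE.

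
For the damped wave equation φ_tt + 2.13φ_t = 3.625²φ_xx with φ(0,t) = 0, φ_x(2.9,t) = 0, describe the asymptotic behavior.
φ → 0. Damping (γ=2.13) dissipates energy; oscillations decay exponentially.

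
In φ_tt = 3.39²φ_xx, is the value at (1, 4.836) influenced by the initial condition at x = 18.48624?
No. The domain of dependence is [-15.39404, 17.39404], and 18.48624 is outside this interval.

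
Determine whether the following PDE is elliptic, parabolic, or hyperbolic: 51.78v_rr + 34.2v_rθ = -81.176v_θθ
Rewriting in standard form: 51.78v_rr + 34.2v_rθ + 81.176v_θθ = 0. Coefficients: A = 51.78, B = 34.2, C = 81.176. B² - 4AC = -15643.53312, which is negative, so the equation is elliptic.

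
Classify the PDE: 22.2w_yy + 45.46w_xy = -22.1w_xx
Rewriting in standard form: 22.1w_xx + 45.46w_xy + 22.2w_yy = 0. A = 22.1, B = 45.46, C = 22.2. Discriminant B² - 4AC = 104.1316. Since 104.1316 > 0, hyperbolic.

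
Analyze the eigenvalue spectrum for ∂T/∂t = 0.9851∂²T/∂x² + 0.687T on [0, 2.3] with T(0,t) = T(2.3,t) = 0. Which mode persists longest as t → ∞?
Eigenvalues: λₙ = 0.9851n²π²/2.3² - 0.687.
First three modes:
  n=1: λ₁ = 0.9851π²/2.3² - 0.687 ≈ 1.151
  n=2: λ₂ = 3.9404π²/2.3² - 0.687 ≈ 6.665
  n=3: λ₃ = 8.8659π²/2.3² - 0.687 ≈ 15.854
Since 0.9851π²/2.3² ≈ 1.838 > 0.687, all λₙ > 0.
The n=1 mode decays slowest → dominates as t → ∞.
Asymptotic: T ~ c₁ sin(πx/2.3) e^{-λ₁t} with decay rate λ₁ ≈ 1.151.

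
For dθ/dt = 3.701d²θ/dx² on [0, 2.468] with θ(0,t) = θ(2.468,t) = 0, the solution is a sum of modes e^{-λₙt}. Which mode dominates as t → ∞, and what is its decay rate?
Eigenvalues: λₙ = 3.701n²π²/2.468².
First three modes:
  n=1: λ₁ = 3.701π²/2.468² ≈ 5.997
  n=2: λ₂ = 14.804π²/2.468² ≈ 23.988 (4× faster decay)
  n=3: λ₃ = 33.309π²/2.468² ≈ 53.972 (9× faster decay)
As t → ∞, higher modes decay exponentially faster. The n=1 mode dominates: θ ~ c₁ sin(πx/2.468) e^{-λ₁t}.
Decay rate: λ₁ = 3.701π²/2.468² ≈ 5.997.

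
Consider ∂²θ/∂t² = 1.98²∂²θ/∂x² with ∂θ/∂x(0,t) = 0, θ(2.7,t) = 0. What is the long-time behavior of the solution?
As t → ∞, θ oscillates (no decay). Energy is conserved; the solution oscillates indefinitely as standing waves.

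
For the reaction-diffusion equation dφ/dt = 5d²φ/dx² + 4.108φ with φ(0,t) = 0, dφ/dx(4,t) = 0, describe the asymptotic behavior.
φ grows unboundedly. Reaction dominates diffusion (r=4.108 > κπ²/(4L²)≈0.77); solution grows exponentially.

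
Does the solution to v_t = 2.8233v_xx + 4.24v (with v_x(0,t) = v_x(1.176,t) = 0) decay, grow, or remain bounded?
v grows unboundedly. With Neumann BCs the constant mode has diffusion eigenvalue 0, so any r > 0 makes it grow like e^(4.24t); solution grows exponentially.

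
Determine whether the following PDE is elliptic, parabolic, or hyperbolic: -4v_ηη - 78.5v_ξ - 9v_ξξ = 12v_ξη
Rewriting in standard form: -9v_ξξ - 12v_ξη - 4v_ηη - 78.5v_ξ = 0. Coefficients: A = -9, B = -12, C = -4. B² - 4AC = 0, which is zero, so the equation is parabolic.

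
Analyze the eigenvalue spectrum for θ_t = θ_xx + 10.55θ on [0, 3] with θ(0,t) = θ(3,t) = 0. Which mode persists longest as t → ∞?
Eigenvalues: λₙ = n²π²/3² - 10.55.
First three modes:
  n=1: λ₁ = π²/3² - 10.55 ≈ -9.453
  n=2: λ₂ = 4π²/3² - 10.55 ≈ -6.164
  n=3: λ₃ = 9π²/3² - 10.55 ≈ -0.68
Since π²/3² ≈ 1.097 < 10.55, λ₁ < 0.
The n=1 mode grows fastest (−λₙ is largest for n=1) → dominates.
Asymptotic: θ ~ c₁ sin(πx/3) e^{9.453t} (exponential growth at rate −λ₁ ≈ 9.453).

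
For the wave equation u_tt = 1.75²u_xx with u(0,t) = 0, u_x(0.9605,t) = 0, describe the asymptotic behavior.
u oscillates (no decay). Energy is conserved; the solution oscillates indefinitely as standing waves.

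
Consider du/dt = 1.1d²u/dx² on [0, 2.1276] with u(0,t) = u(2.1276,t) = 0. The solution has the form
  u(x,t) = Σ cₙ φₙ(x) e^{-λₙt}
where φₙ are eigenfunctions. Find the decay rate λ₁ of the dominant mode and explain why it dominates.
Eigenvalues: λₙ = 1.1n²π²/2.1276².
First three modes:
  n=1: λ₁ = 1.1π²/2.1276² ≈ 2.398
  n=2: λ₂ = 4.4π²/2.1276² ≈ 9.593 (4× faster decay)
  n=3: λ₃ = 9.9π²/2.1276² ≈ 21.585 (9× faster decay)
As t → ∞, higher modes decay exponentially faster. The n=1 mode dominates: u ~ c₁ sin(πx/2.1276) e^{-λ₁t}.
Decay rate: λ₁ = 1.1π²/2.1276² ≈ 2.398.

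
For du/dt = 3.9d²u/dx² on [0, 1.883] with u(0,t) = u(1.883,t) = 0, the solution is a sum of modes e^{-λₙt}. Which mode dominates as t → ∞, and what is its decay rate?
Eigenvalues: λₙ = 3.9n²π²/1.883².
First three modes:
  n=1: λ₁ = 3.9π²/1.883² ≈ 10.856
  n=2: λ₂ = 15.6π²/1.883² ≈ 43.423 (4× faster decay)
  n=3: λ₃ = 35.1π²/1.883² ≈ 97.703 (9× faster decay)
As t → ∞, higher modes decay exponentially faster. The n=1 mode dominates: u ~ c₁ sin(πx/1.883) e^{-λ₁t}.
Decay rate: λ₁ = 3.9π²/1.883² ≈ 10.856.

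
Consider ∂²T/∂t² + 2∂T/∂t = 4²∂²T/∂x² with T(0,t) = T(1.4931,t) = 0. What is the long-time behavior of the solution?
As t → ∞, T → 0. Damping (γ=2) dissipates energy; oscillations decay exponentially.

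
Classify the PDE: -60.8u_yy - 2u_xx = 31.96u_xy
Rewriting in standard form: -2u_xx - 31.96u_xy - 60.8u_yy = 0. A = -2, B = -31.96, C = -60.8. Discriminant B² - 4AC = 535.0416. Since 535.0416 > 0, hyperbolic.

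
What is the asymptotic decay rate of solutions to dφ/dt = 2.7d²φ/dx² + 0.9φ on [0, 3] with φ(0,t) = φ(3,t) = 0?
Eigenvalues: λₙ = 2.7n²π²/3² - 0.9.
First three modes:
  n=1: λ₁ = 2.7π²/3² - 0.9 ≈ 2.061
  n=2: λ₂ = 10.8π²/3² - 0.9 ≈ 10.944
  n=3: λ₃ = 24.3π²/3² - 0.9 ≈ 25.748
Since 2.7π²/3² ≈ 2.961 > 0.9, all λₙ > 0.
The n=1 mode decays slowest → dominates as t → ∞.
Asymptotic: φ ~ c₁ sin(πx/3) e^{-λ₁t} with decay rate λ₁ ≈ 2.061.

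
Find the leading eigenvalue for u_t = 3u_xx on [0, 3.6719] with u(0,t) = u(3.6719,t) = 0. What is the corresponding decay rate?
Eigenvalues: λₙ = 3n²π²/3.6719².
First three modes:
  n=1: λ₁ = 3π²/3.6719² ≈ 2.196
  n=2: λ₂ = 12π²/3.6719² ≈ 8.784 (4× faster decay)
  n=3: λ₃ = 27π²/3.6719² ≈ 19.764 (9× faster decay)
As t → ∞, higher modes decay exponentially faster. The n=1 mode dominates: u ~ c₁ sin(πx/3.6719) e^{-λ₁t}.
Decay rate: λ₁ = 3π²/3.6719² ≈ 2.196.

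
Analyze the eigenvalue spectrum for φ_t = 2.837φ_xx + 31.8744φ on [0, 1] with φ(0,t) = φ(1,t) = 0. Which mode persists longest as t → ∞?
Eigenvalues: λₙ = 2.837n²π²/1² - 31.8744.
First three modes:
  n=1: λ₁ = 2.837π² - 31.8744 ≈ -3.874
  n=2: λ₂ = 11.348π² - 31.8744 ≈ 80.126
  n=3: λ₃ = 25.533π² - 31.8744 ≈ 220.126
Since 2.837π² ≈ 28 < 31.8744, λ₁ < 0.
The n=1 mode grows fastest (−λₙ is largest for n=1) → dominates.
Asymptotic: φ ~ c₁ sin(πx/1) e^{3.874t} (exponential growth at rate −λ₁ ≈ 3.874).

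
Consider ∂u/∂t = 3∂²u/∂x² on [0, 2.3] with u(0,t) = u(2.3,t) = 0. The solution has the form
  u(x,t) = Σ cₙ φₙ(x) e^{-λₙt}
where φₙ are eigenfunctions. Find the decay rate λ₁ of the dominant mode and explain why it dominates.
Eigenvalues: λₙ = 3n²π²/2.3².
First three modes:
  n=1: λ₁ = 3π²/2.3² ≈ 5.597
  n=2: λ₂ = 12π²/2.3² ≈ 22.389 (4× faster decay)
  n=3: λ₃ = 27π²/2.3² ≈ 50.374 (9× faster decay)
As t → ∞, higher modes decay exponentially faster. The n=1 mode dominates: u ~ c₁ sin(πx/2.3) e^{-λ₁t}.
Decay rate: λ₁ = 3π²/2.3² ≈ 5.597.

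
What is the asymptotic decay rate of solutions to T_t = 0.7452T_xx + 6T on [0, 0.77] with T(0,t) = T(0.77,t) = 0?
Eigenvalues: λₙ = 0.7452n²π²/0.77² - 6.
First three modes:
  n=1: λ₁ = 0.7452π²/0.77² - 6 ≈ 6.405
  n=2: λ₂ = 2.9808π²/0.77² - 6 ≈ 43.619
  n=3: λ₃ = 6.7068π²/0.77² - 6 ≈ 105.644
Since 0.7452π²/0.77² ≈ 12.405 > 6, all λₙ > 0.
The n=1 mode decays slowest → dominates as t → ∞.
Asymptotic: T ~ c₁ sin(πx/0.77) e^{-λ₁t} with decay rate λ₁ ≈ 6.405.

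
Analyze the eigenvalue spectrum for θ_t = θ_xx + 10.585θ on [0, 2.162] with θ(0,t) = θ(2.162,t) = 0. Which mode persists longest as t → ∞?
Eigenvalues: λₙ = n²π²/2.162² - 10.585.
First three modes:
  n=1: λ₁ = π²/2.162² - 10.585 ≈ -8.474
  n=2: λ₂ = 4π²/2.162² - 10.585 ≈ -2.139
  n=3: λ₃ = 9π²/2.162² - 10.585 ≈ 8.418
Since π²/2.162² ≈ 2.111 < 10.585, λ₁ < 0.
The n=1 mode grows fastest (−λₙ is largest for n=1) → dominates.
Asymptotic: θ ~ c₁ sin(πx/2.162) e^{8.474t} (exponential growth at rate −λ₁ ≈ 8.474).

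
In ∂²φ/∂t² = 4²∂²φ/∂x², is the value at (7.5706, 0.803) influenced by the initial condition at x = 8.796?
Yes. The domain of dependence is [4.3586, 10.7826], and 8.796 ∈ [4.3586, 10.7826].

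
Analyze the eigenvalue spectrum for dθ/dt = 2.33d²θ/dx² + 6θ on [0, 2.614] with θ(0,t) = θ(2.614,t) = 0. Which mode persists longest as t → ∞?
Eigenvalues: λₙ = 2.33n²π²/2.614² - 6.
First three modes:
  n=1: λ₁ = 2.33π²/2.614² - 6 ≈ -2.635
  n=2: λ₂ = 9.32π²/2.614² - 6 ≈ 7.462
  n=3: λ₃ = 20.97π²/2.614² - 6 ≈ 24.289
Since 2.33π²/2.614² ≈ 3.365 < 6, λ₁ < 0.
The n=1 mode grows fastest (−λₙ is largest for n=1) → dominates.
Asymptotic: θ ~ c₁ sin(πx/2.614) e^{2.635t} (exponential growth at rate −λ₁ ≈ 2.635).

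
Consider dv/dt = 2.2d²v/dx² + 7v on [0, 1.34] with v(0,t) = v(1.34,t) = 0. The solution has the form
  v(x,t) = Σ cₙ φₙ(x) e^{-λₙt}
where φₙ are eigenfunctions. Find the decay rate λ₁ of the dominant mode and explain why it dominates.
Eigenvalues: λₙ = 2.2n²π²/1.34² - 7.
First three modes:
  n=1: λ₁ = 2.2π²/1.34² - 7 ≈ 5.092
  n=2: λ₂ = 8.8π²/1.34² - 7 ≈ 41.37
  n=3: λ₃ = 19.8π²/1.34² - 7 ≈ 101.832
Since 2.2π²/1.34² ≈ 12.092 > 7, all λₙ > 0.
The n=1 mode decays slowest → dominates as t → ∞.
Asymptotic: v ~ c₁ sin(πx/1.34) e^{-λ₁t} with decay rate λ₁ ≈ 5.092.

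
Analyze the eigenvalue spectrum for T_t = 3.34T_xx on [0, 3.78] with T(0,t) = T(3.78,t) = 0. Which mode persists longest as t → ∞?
Eigenvalues: λₙ = 3.34n²π²/3.78².
First three modes:
  n=1: λ₁ = 3.34π²/3.78² ≈ 2.307
  n=2: λ₂ = 13.36π²/3.78² ≈ 9.228 (4× faster decay)
  n=3: λ₃ = 30.06π²/3.78² ≈ 20.764 (9× faster decay)
As t → ∞, higher modes decay exponentially faster. The n=1 mode dominates: T ~ c₁ sin(πx/3.78) e^{-λ₁t}.
Decay rate: λ₁ = 3.34π²/3.78² ≈ 2.307.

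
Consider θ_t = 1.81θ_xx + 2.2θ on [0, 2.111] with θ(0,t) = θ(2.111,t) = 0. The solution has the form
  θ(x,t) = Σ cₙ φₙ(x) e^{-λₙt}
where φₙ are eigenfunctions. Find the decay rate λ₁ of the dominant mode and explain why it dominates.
Eigenvalues: λₙ = 1.81n²π²/2.111² - 2.2.
First three modes:
  n=1: λ₁ = 1.81π²/2.111² - 2.2 ≈ 1.809
  n=2: λ₂ = 7.24π²/2.111² - 2.2 ≈ 13.835
  n=3: λ₃ = 16.29π²/2.111² - 2.2 ≈ 33.878
Since 1.81π²/2.111² ≈ 4.009 > 2.2, all λₙ > 0.
The n=1 mode decays slowest → dominates as t → ∞.
Asymptotic: θ ~ c₁ sin(πx/2.111) e^{-λ₁t} with decay rate λ₁ ≈ 1.809.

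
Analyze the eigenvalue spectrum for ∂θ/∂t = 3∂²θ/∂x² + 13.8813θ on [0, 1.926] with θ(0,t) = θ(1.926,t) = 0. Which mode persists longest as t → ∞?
Eigenvalues: λₙ = 3n²π²/1.926² - 13.8813.
First three modes:
  n=1: λ₁ = 3π²/1.926² - 13.8813 ≈ -5.899
  n=2: λ₂ = 12π²/1.926² - 13.8813 ≈ 18.046
  n=3: λ₃ = 27π²/1.926² - 13.8813 ≈ 57.956
Since 3π²/1.926² ≈ 7.982 < 13.8813, λ₁ < 0.
The n=1 mode grows fastest (−λₙ is largest for n=1) → dominates.
Asymptotic: θ ~ c₁ sin(πx/1.926) e^{5.899t} (exponential growth at rate −λ₁ ≈ 5.899).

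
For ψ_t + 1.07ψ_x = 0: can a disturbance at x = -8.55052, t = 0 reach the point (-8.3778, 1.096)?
No. Only data at x = -9.55052 affects (-8.3778, 1.096). Advection has one-way propagation along characteristics.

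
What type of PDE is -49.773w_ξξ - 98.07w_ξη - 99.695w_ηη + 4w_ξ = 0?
With A = -49.773, B = -98.07, C = -99.695, the discriminant is -10230.75204. This is an elliptic PDE.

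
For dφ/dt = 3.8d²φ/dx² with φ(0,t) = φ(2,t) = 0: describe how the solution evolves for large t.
φ → 0. Heat diffuses out through both boundaries.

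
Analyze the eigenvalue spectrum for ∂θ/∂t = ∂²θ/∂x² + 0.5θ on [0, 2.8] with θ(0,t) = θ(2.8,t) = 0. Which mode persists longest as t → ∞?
Eigenvalues: λₙ = n²π²/2.8² - 0.5.
First three modes:
  n=1: λ₁ = π²/2.8² - 0.5 ≈ 0.759
  n=2: λ₂ = 4π²/2.8² - 0.5 ≈ 4.536
  n=3: λ₃ = 9π²/2.8² - 0.5 ≈ 10.83
Since π²/2.8² ≈ 1.259 > 0.5, all λₙ > 0.
The n=1 mode decays slowest → dominates as t → ∞.
Asymptotic: θ ~ c₁ sin(πx/2.8) e^{-λ₁t} with decay rate λ₁ ≈ 0.759.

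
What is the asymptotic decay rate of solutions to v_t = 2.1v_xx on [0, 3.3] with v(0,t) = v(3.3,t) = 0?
Eigenvalues: λₙ = 2.1n²π²/3.3².
First three modes:
  n=1: λ₁ = 2.1π²/3.3² ≈ 1.903
  n=2: λ₂ = 8.4π²/3.3² ≈ 7.613 (4× faster decay)
  n=3: λ₃ = 18.9π²/3.3² ≈ 17.129 (9× faster decay)
As t → ∞, higher modes decay exponentially faster. The n=1 mode dominates: v ~ c₁ sin(πx/3.3) e^{-λ₁t}.
Decay rate: λ₁ = 2.1π²/3.3² ≈ 1.903.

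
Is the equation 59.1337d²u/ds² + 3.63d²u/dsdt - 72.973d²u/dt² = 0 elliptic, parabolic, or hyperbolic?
Computing B² - 4AC with A = 59.1337, B = 3.63, C = -72.973: discriminant = 17273.8308604 (positive). Answer: hyperbolic.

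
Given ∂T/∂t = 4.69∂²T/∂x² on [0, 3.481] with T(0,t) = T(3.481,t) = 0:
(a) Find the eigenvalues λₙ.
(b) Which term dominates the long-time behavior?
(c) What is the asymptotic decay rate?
Eigenvalues: λₙ = 4.69n²π²/3.481².
First three modes:
  n=1: λ₁ = 4.69π²/3.481² ≈ 3.82
  n=2: λ₂ = 18.76π²/3.481² ≈ 15.28 (4× faster decay)
  n=3: λ₃ = 42.21π²/3.481² ≈ 34.38 (9× faster decay)
As t → ∞, higher modes decay exponentially faster. The n=1 mode dominates: T ~ c₁ sin(πx/3.481) e^{-λ₁t}.
Decay rate: λ₁ = 4.69π²/3.481² ≈ 3.82.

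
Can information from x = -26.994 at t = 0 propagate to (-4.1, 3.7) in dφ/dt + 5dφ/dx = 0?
No. Only data at x = -22.6 affects (-4.1, 3.7). Advection has one-way propagation along characteristics.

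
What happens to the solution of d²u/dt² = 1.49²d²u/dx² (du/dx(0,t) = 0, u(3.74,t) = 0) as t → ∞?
u oscillates (no decay). Energy is conserved; the solution oscillates indefinitely as standing waves.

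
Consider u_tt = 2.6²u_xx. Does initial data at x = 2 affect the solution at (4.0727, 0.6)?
No. The domain of dependence is [2.5127, 5.6327], and 2 is outside this interval.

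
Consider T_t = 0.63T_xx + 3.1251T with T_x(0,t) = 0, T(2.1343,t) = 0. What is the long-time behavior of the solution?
As t → ∞, T grows unboundedly. Reaction dominates diffusion (r=3.1251 > κπ²/(4L²)≈0.34); solution grows exponentially.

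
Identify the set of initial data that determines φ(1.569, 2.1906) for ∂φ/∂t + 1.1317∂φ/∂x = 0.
A single point: x = -0.91010202. The characteristic through (1.569, 2.1906) is x - 1.1317t = const, so x = 1.569 - 1.1317·2.1906 = -0.91010202.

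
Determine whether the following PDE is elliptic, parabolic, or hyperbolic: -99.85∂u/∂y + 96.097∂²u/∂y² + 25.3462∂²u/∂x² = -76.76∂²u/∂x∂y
Rewriting in standard form: 25.3462∂²u/∂x² + 76.76∂²u/∂x∂y + 96.097∂²u/∂y² - 99.85∂u/∂y = 0. Coefficients: A = 25.3462, B = 76.76, C = 96.097. B² - 4AC = -3850.6775256, which is negative, so the equation is elliptic.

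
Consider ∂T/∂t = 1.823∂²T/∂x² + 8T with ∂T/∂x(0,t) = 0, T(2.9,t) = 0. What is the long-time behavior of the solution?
As t → ∞, T grows unboundedly. Reaction dominates diffusion (r=8 > κπ²/(4L²)≈0.53); solution grows exponentially.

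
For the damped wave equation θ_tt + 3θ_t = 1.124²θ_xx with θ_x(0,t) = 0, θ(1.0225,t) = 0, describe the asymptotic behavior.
θ → 0. Damping (γ=3) dissipates energy; oscillations decay exponentially.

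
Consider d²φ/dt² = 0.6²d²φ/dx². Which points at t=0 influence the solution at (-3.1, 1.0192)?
Domain of dependence: [-3.71152, -2.48848]. Signals travel at speed 0.6, so data within |x - -3.1| ≤ 0.6·1.0192 = 0.61152 can reach the point.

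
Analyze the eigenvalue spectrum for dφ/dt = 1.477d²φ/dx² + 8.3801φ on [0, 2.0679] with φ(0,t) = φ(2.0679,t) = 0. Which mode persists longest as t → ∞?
Eigenvalues: λₙ = 1.477n²π²/2.0679² - 8.3801.
First three modes:
  n=1: λ₁ = 1.477π²/2.0679² - 8.3801 ≈ -4.971
  n=2: λ₂ = 5.908π²/2.0679² - 8.3801 ≈ 5.256
  n=3: λ₃ = 13.293π²/2.0679² - 8.3801 ≈ 22.3
Since 1.477π²/2.0679² ≈ 3.409 < 8.3801, λ₁ < 0.
The n=1 mode grows fastest (−λₙ is largest for n=1) → dominates.
Asymptotic: φ ~ c₁ sin(πx/2.0679) e^{4.971t} (exponential growth at rate −λ₁ ≈ 4.971).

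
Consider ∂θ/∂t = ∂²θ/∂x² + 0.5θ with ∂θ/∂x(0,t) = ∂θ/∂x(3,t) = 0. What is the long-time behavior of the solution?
As t → ∞, θ grows unboundedly. With Neumann BCs the constant mode has diffusion eigenvalue 0, so any r > 0 makes it grow like e^(0.5t); solution grows exponentially.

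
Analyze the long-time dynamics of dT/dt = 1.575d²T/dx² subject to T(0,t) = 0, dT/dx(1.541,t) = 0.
Long-time behavior: T → 0. Heat escapes through the Dirichlet boundary.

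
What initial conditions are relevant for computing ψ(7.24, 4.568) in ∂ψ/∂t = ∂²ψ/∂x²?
The entire real line. The heat equation has infinite propagation speed: any initial disturbance instantly affects all points (though exponentially small far away).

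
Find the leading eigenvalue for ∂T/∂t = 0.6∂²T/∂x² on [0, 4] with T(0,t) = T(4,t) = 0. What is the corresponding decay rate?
Eigenvalues: λₙ = 0.6n²π²/4².
First three modes:
  n=1: λ₁ = 0.6π²/4² ≈ 0.37
  n=2: λ₂ = 2.4π²/4² ≈ 1.48 (4× faster decay)
  n=3: λ₃ = 5.4π²/4² ≈ 3.331 (9× faster decay)
As t → ∞, higher modes decay exponentially faster. The n=1 mode dominates: T ~ c₁ sin(πx/4) e^{-λ₁t}.
Decay rate: λ₁ = 0.6π²/4² ≈ 0.37.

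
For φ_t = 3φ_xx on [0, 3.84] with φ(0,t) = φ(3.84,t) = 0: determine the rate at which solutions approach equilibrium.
Eigenvalues: λₙ = 3n²π²/3.84².
First three modes:
  n=1: λ₁ = 3π²/3.84² ≈ 2.008
  n=2: λ₂ = 12π²/3.84² ≈ 8.032 (4× faster decay)
  n=3: λ₃ = 27π²/3.84² ≈ 18.072 (9× faster decay)
As t → ∞, higher modes decay exponentially faster. The n=1 mode dominates: φ ~ c₁ sin(πx/3.84) e^{-λ₁t}.
Decay rate: λ₁ = 3π²/3.84² ≈ 2.008.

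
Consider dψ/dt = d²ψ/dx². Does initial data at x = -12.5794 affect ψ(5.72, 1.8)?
Yes, for any finite x. The heat equation has infinite propagation speed, so all initial data affects all points at any t > 0.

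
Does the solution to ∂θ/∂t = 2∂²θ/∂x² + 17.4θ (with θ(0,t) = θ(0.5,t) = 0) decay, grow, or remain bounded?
θ → 0. Diffusion dominates reaction (r=17.4 < κπ²/L²≈78.96); solution decays.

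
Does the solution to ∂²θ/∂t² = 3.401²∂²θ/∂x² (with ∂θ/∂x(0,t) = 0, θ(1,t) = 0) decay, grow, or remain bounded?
θ oscillates (no decay). Energy is conserved; the solution oscillates indefinitely as standing waves.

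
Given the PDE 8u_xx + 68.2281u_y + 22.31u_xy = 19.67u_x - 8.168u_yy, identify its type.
Rewriting in standard form: 8u_xx + 22.31u_xy + 8.168u_yy - 19.67u_x + 68.2281u_y = 0. The second-order coefficients are A = 8, B = 22.31, C = 8.168. Since B² - 4AC = 236.3601 > 0, this is a hyperbolic PDE.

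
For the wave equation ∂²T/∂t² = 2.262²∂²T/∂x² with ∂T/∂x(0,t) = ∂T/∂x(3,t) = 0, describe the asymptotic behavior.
T oscillates about a mean that drifts linearly in t (generically unbounded; no decay). There is no damping, so the nonconstant modes persist as standing waves (energy conserved, no decay). But with Neumann conditions at both ends the constant mode has eigenvalue 0: the spatial mean M(t) of T satisfies M'' = 0, so M(t) = M(0) + M'(0)·t. Unless the initial velocity has zero mean (∫T_t(x,0)dx = 0), the solution grows linearly in t (unbounded, though not exponentially); if it does have zero mean, the solution stays bounded and simply oscillates.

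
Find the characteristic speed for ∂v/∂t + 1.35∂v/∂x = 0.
Speed = 1.35. Information travels along x - 1.35t = const (rightward).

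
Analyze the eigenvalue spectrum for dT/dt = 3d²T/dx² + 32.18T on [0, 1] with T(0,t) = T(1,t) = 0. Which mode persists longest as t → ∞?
Eigenvalues: λₙ = 3n²π²/1² - 32.18.
First three modes:
  n=1: λ₁ = 3π² - 32.18 ≈ -2.571
  n=2: λ₂ = 12π² - 32.18 ≈ 86.255
  n=3: λ₃ = 27π² - 32.18 ≈ 234.299
Since 3π² ≈ 29.609 < 32.18, λ₁ < 0.
The n=1 mode grows fastest (−λₙ is largest for n=1) → dominates.
Asymptotic: T ~ c₁ sin(πx/1) e^{2.571t} (exponential growth at rate −λ₁ ≈ 2.571).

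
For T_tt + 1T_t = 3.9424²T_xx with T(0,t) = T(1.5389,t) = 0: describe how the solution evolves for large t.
T → 0. Damping (γ=1) dissipates energy; oscillations decay exponentially.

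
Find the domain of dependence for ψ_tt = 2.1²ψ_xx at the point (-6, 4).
Domain of dependence: [-14.4, 2.4]. Signals travel at speed 2.1, so data within |x - -6| ≤ 2.1·4 = 8.4 can reach the point.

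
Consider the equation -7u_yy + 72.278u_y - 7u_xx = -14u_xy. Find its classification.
Rewriting in standard form: -7u_xx + 14u_xy - 7u_yy + 72.278u_y = 0. Parabolic. (A = -7, B = 14, C = -7 gives B² - 4AC = 0.)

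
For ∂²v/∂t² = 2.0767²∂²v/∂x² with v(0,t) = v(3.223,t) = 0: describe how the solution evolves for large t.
v oscillates (no decay). Energy is conserved; the solution oscillates indefinitely as standing waves.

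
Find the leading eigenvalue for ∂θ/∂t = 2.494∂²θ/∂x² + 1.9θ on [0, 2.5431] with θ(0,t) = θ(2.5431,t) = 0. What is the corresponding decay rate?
Eigenvalues: λₙ = 2.494n²π²/2.5431² - 1.9.
First three modes:
  n=1: λ₁ = 2.494π²/2.5431² - 1.9 ≈ 1.906
  n=2: λ₂ = 9.976π²/2.5431² - 1.9 ≈ 13.324
  n=3: λ₃ = 22.446π²/2.5431² - 1.9 ≈ 32.354
Since 2.494π²/2.5431² ≈ 3.806 > 1.9, all λₙ > 0.
The n=1 mode decays slowest → dominates as t → ∞.
Asymptotic: θ ~ c₁ sin(πx/2.5431) e^{-λ₁t} with decay rate λ₁ ≈ 1.906.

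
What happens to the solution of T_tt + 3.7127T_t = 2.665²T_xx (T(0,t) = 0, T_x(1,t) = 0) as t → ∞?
T → 0. Damping (γ=3.7127) dissipates energy; oscillations decay exponentially.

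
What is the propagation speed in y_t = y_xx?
Infinite. The heat equation is parabolic, not hyperbolic, so disturbances propagate instantly.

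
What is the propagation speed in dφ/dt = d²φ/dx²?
Infinite. The heat equation is parabolic, not hyperbolic, so disturbances propagate instantly.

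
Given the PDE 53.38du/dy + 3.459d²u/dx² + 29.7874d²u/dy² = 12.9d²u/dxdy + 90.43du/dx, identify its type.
Rewriting in standard form: 3.459d²u/dx² - 12.9d²u/dxdy + 29.7874d²u/dy² - 90.43du/dx + 53.38du/dy = 0. The second-order coefficients are A = 3.459, B = -12.9, C = 29.7874. Since B² - 4AC = -245.7284664 < 0, this is an elliptic PDE.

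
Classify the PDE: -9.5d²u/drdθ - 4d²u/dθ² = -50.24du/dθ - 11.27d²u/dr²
Rewriting in standard form: 11.27d²u/dr² - 9.5d²u/drdθ - 4d²u/dθ² + 50.24du/dθ = 0. A = 11.27, B = -9.5, C = -4. Discriminant B² - 4AC = 270.57. Since 270.57 > 0, hyperbolic.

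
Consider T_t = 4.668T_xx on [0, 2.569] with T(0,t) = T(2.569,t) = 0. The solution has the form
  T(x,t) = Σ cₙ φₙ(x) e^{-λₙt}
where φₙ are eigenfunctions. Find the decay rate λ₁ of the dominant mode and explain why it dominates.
Eigenvalues: λₙ = 4.668n²π²/2.569².
First three modes:
  n=1: λ₁ = 4.668π²/2.569² ≈ 6.981
  n=2: λ₂ = 18.672π²/2.569² ≈ 27.923 (4× faster decay)
  n=3: λ₃ = 42.012π²/2.569² ≈ 62.827 (9× faster decay)
As t → ∞, higher modes decay exponentially faster. The n=1 mode dominates: T ~ c₁ sin(πx/2.569) e^{-λ₁t}.
Decay rate: λ₁ = 4.668π²/2.569² ≈ 6.981.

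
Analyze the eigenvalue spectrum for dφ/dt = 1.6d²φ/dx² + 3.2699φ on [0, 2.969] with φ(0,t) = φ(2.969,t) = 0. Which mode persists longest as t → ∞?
Eigenvalues: λₙ = 1.6n²π²/2.969² - 3.2699.
First three modes:
  n=1: λ₁ = 1.6π²/2.969² - 3.2699 ≈ -1.478
  n=2: λ₂ = 6.4π²/2.969² - 3.2699 ≈ 3.896
  n=3: λ₃ = 14.4π²/2.969² - 3.2699 ≈ 12.853
Since 1.6π²/2.969² ≈ 1.791 < 3.2699, λ₁ < 0.
The n=1 mode grows fastest (−λₙ is largest for n=1) → dominates.
Asymptotic: φ ~ c₁ sin(πx/2.969) e^{1.478t} (exponential growth at rate −λ₁ ≈ 1.478).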